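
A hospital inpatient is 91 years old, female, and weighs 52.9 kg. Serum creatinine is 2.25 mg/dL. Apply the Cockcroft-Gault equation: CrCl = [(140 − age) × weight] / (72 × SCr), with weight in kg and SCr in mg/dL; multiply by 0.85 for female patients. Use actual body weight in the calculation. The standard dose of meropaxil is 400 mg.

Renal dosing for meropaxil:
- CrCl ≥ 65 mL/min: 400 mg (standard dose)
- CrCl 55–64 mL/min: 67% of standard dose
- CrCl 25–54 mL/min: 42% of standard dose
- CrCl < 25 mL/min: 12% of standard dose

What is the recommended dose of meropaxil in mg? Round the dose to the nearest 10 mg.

CrCl = (140 − 91) × 52.9 / (72 × 2.25) × 0.85 = 2592.1 / 162.00 × 0.85 ≈ 13.6 mL/min
CrCl ≈ 14 mL/min → bracket < 25 mL/min.
12% of 400 mg = 48 mg → 50 mg

50 mg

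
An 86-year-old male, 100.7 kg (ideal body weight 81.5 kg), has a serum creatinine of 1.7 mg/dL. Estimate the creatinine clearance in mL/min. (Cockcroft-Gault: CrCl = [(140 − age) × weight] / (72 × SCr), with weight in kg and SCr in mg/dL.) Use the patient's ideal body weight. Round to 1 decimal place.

CrCl = (140 − 86) × 81.5 / (72 × 1.7) = 4401.0 / 122.40 ≈ 36.0 mL/min

36.0 mL/min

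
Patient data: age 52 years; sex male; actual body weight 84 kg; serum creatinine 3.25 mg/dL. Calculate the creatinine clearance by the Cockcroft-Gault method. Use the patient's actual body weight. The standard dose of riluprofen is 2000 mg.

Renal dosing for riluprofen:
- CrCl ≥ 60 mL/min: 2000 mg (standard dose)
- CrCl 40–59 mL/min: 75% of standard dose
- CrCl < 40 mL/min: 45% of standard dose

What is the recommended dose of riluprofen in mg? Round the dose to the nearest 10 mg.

CrCl = (140 − 52) × 84 / (72 × 3.25) = 7392.0 / 234.00 ≈ 31.6 mL/min
CrCl ≈ 32 mL/min → bracket < 40 mL/min.
45% of 2000 mg = 900 mg

900 mg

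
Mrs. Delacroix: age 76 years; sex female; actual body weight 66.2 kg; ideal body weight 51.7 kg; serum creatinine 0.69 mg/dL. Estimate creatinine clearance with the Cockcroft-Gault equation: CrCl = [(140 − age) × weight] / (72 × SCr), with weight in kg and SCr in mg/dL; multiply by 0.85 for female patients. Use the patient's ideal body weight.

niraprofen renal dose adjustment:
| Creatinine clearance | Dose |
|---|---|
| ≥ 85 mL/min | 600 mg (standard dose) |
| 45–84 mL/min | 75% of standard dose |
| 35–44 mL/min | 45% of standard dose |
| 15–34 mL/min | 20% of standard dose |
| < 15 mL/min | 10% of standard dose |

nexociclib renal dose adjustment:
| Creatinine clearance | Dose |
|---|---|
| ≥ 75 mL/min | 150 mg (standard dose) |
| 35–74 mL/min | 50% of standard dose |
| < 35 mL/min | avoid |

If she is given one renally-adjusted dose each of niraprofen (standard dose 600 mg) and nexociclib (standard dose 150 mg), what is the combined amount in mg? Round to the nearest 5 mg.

CrCl = (140 − 76) × 51.7 / (72 × 0.69) × 0.85 = 3308.8 / 49.68 × 0.85 ≈ 56.6 mL/min
CrCl ≈ 57 mL/min.
niraprofen: 45–84 mL/min → 75% of 600 mg = 450 mg.
nexociclib: 35–74 mL/min → 50% of 150 mg = 75 mg.
Total = 450 + 75 = 525 mg.

525 mg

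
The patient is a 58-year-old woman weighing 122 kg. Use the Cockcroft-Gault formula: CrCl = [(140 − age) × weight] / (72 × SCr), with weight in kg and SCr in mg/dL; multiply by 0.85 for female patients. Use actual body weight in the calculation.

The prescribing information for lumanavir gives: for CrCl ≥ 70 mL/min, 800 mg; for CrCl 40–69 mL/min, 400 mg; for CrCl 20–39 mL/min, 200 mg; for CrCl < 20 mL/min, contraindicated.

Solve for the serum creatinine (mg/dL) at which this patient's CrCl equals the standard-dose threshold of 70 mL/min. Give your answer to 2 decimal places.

1.69 mg/dL

Standard dose requires CrCl ≥ 70 mL/min.
Set (140 − 58) × 122 × 0.85 / (72 × SCr) = 70
SCr = (140 − 58) × 122 × 0.85 / (72 × 70) = 1.687 mg/dL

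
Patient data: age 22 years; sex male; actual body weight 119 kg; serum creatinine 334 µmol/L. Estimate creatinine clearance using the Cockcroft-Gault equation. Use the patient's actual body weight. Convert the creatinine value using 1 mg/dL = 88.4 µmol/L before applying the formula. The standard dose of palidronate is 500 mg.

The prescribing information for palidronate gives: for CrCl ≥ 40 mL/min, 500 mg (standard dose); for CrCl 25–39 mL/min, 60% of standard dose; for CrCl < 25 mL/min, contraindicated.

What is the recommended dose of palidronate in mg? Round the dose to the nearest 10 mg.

500 mg

SCr = 334 / 88.4 = 3.778 mg/dL
CrCl = (140 − 22) × 119 / (72 × 3.778) = 14042.0 / 272.02 ≈ 51.6 mL/min
CrCl ≈ 52 mL/min → bracket ≥ 40 mL/min.
100% of 500 mg = 500 mg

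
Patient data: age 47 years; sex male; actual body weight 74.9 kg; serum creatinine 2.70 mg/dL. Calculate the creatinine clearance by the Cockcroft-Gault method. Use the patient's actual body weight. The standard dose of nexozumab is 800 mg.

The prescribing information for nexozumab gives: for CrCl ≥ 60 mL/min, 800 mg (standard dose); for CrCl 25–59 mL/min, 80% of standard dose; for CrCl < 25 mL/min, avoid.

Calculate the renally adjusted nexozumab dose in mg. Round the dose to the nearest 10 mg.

CrCl = (140 − 47) × 74.9 / (72 × 2.7) = 6965.7 / 194.40 ≈ 35.8 mL/min
CrCl ≈ 36 mL/min → bracket 25–59 mL/min.
80% of 800 mg = 640 mg

640 mg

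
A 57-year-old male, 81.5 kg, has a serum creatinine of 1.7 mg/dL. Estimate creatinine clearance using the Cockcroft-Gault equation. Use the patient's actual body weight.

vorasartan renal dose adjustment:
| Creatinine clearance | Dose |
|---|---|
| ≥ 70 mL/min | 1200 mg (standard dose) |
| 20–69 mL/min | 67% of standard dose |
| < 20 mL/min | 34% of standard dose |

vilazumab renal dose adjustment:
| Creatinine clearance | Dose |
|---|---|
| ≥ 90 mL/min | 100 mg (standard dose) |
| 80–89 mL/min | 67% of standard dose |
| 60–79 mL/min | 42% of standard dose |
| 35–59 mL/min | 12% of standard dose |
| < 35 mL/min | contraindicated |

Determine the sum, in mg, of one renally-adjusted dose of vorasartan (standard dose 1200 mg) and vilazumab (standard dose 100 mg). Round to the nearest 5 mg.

CrCl = (140 − 57) × 81.5 / (72 × 1.7) = 6764.5 / 122.40 ≈ 55.3 mL/min
CrCl ≈ 55 mL/min.
vorasartan: 20–69 mL/min → 67% of 1200 mg = 804 mg.
vilazumab: 35–59 mL/min → 12% of 100 mg = 12 mg.
Total = 804 + 12 = 816 mg.

815 mg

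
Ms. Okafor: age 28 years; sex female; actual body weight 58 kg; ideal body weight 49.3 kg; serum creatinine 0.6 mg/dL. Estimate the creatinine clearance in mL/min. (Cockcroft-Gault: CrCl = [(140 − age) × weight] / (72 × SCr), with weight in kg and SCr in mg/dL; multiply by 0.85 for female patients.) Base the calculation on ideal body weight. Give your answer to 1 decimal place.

108.6 mL/min

CrCl = (140 − 28) × 49.3 / (72 × 0.6) × 0.85 = 5521.6 / 43.20 × 0.85 ≈ 108.6 mL/min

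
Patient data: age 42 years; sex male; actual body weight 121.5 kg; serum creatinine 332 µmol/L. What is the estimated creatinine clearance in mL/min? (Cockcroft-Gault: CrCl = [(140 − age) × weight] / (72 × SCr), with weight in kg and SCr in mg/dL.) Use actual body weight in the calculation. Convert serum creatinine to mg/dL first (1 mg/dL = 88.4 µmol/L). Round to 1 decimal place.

44.0 mL/min

SCr = 332 / 88.4 = 3.756 mg/dL
CrCl = (140 − 42) × 121.5 / (72 × 3.756) = 11907.0 / 270.43 ≈ 44.0 mL/min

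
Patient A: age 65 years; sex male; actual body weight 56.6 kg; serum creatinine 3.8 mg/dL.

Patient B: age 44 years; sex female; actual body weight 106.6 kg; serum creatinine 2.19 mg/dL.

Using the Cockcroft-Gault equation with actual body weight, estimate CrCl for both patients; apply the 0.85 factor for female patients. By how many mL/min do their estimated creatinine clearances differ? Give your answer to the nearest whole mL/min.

Patient A: CrCl = (140 − 65) × 56.6 / (72 × 3.8) = 4245.0 / 273.60 ≈ 15.5 mL/min
Patient B: CrCl = (140 − 44) × 106.6 / (72 × 2.19) × 0.85 = 10233.6 / 157.68 × 0.85 ≈ 55.2 mL/min
|15.5 − 55.2| = 39.7 mL/min

40 mL/min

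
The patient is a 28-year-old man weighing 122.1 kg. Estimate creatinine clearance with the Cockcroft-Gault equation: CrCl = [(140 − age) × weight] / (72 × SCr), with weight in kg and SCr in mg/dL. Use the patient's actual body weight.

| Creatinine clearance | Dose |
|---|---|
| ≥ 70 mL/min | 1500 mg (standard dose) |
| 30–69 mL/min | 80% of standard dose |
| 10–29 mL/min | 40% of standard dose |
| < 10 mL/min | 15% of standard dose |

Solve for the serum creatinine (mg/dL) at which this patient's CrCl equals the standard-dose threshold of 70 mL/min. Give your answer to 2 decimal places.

2.71 mg/dL

Standard dose requires CrCl ≥ 70 mL/min.
Set (140 − 28) × 122.1 / (72 × SCr) = 70
SCr = (140 − 28) × 122.1 / (72 × 70) = 2.713 mg/dL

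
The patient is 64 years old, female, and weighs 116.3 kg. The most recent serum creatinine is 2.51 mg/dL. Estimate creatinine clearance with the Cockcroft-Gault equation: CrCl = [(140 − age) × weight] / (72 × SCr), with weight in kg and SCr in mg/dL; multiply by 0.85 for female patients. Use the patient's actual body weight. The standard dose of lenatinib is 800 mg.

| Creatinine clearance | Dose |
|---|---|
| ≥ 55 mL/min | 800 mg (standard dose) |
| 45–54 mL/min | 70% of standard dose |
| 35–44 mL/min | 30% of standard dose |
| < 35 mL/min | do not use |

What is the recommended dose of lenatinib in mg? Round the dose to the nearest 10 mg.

240 mg

CrCl = (140 − 64) × 116.3 / (72 × 2.51) × 0.85 = 8838.8 / 180.72 × 0.85 ≈ 41.6 mL/min
CrCl ≈ 42 mL/min → bracket 35–44 mL/min.
30% of 800 mg = 240 mg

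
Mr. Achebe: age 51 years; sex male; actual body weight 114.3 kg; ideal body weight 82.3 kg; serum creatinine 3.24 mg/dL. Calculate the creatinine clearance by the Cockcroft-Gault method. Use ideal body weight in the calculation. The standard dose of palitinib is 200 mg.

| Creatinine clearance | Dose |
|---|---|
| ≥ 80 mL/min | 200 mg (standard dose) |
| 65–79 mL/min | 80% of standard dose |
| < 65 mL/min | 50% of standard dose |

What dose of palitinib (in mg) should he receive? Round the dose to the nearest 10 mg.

100 mg

CrCl = (140 − 51) × 82.3 / (72 × 3.24) = 7324.7 / 233.28 ≈ 31.4 mL/min
CrCl ≈ 31 mL/min → bracket < 65 mL/min.
50% of 200 mg = 100 mg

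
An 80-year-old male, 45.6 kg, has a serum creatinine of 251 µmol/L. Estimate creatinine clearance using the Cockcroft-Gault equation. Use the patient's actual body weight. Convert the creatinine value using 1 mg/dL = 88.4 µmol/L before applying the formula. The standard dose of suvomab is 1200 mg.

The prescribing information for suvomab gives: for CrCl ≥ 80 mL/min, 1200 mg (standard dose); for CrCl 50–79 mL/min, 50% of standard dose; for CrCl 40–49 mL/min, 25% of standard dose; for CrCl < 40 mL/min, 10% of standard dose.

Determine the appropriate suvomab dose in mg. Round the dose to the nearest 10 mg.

120 mg

SCr = 251 / 88.4 = 2.839 mg/dL
CrCl = (140 − 80) × 45.6 / (72 × 2.839) = 2736.0 / 204.41 ≈ 13.4 mL/min
CrCl ≈ 13 mL/min → bracket < 40 mL/min.
10% of 1200 mg = 120 mg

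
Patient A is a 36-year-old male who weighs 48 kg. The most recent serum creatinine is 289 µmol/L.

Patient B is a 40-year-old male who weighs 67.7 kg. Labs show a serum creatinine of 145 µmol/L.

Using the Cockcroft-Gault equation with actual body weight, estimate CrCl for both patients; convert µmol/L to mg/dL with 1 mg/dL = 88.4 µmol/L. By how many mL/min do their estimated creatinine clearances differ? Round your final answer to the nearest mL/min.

36 mL/min

Patient A: SCr = 289 / 88.4 = 3.269 mg/dL
Patient A: CrCl = (140 − 36) × 48 / (72 × 3.269) = 4992.0 / 235.37 ≈ 21.2 mL/min
Patient B: SCr = 145 / 88.4 = 1.64 mg/dL
Patient B: CrCl = (140 − 40) × 67.7 / (72 × 1.64) = 6770.0 / 118.08 ≈ 57.3 mL/min
|21.2 − 57.3| = 36.1 mL/min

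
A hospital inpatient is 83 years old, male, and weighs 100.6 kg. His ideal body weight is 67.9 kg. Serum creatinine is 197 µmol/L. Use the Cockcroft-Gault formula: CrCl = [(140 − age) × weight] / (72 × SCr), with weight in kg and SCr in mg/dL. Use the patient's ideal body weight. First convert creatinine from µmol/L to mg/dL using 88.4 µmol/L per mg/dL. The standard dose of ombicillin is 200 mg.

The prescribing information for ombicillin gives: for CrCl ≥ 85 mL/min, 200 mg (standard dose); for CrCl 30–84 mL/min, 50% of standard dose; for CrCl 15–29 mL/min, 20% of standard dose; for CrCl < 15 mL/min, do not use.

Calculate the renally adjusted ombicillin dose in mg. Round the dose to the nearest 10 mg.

SCr = 197 / 88.4 = 2.229 mg/dL
CrCl = (140 − 83) × 67.9 / (72 × 2.229) = 3870.3 / 160.49 ≈ 24.1 mL/min
CrCl ≈ 24 mL/min → bracket 15–29 mL/min.
20% of 200 mg = 40 mg

40 mg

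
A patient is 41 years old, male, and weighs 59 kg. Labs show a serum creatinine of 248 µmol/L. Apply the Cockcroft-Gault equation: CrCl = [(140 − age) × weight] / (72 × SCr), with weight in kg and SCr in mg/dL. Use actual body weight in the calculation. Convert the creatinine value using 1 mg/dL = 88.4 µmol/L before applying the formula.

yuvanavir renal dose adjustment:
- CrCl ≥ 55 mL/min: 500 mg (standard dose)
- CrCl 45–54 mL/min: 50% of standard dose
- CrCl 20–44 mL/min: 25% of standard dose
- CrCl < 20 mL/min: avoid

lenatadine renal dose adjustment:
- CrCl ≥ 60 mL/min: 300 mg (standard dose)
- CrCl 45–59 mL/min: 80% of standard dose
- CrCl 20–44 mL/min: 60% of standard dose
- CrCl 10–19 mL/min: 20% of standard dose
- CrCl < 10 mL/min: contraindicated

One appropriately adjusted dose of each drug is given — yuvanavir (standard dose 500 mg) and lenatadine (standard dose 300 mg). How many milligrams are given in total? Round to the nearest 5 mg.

SCr = 248 / 88.4 = 2.805 mg/dL
CrCl = (140 − 41) × 59 / (72 × 2.805) = 5841.0 / 201.96 ≈ 28.9 mL/min
CrCl ≈ 29 mL/min.
yuvanavir: 20–44 mL/min → 25% of 500 mg = 125 mg.
lenatadine: 20–44 mL/min → 60% of 300 mg = 180 mg.
Total = 125 + 180 = 305 mg.

305 mg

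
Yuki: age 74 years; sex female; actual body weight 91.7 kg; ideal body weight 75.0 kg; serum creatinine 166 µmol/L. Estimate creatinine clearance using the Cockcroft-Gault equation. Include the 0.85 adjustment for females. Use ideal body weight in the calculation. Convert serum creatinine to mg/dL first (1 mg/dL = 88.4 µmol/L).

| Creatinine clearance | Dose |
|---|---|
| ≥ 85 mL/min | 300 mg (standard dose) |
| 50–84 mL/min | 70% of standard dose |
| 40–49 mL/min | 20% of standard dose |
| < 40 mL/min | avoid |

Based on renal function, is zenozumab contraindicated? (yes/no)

yes

SCr = 166 / 88.4 = 1.878 mg/dL
CrCl = (140 − 74) × 75 / (72 × 1.878) × 0.85 = 4950.0 / 135.22 × 0.85 ≈ 31.1 mL/min
CrCl ≈ 31 mL/min, which is < 40 mL/min.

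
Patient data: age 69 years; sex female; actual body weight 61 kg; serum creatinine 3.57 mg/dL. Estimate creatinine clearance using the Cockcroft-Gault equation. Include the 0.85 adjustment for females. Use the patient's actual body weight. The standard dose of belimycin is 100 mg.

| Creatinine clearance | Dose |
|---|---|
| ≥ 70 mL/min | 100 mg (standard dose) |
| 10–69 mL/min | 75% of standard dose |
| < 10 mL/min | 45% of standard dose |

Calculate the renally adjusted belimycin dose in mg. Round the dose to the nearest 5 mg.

75 mg

CrCl = (140 − 69) × 61 / (72 × 3.57) × 0.85 = 4331.0 / 257.04 × 0.85 ≈ 14.3 mL/min
CrCl ≈ 14 mL/min → bracket 10–69 mL/min.
75% of 100 mg = 75 mg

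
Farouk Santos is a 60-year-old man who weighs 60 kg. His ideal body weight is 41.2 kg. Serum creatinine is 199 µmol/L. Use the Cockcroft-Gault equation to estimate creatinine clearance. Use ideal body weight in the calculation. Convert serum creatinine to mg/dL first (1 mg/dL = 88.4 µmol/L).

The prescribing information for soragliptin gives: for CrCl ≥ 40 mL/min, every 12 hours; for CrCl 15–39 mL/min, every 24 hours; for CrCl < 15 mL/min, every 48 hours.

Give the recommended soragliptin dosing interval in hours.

every 24 hours

SCr = 199 / 88.4 = 2.251 mg/dL
CrCl = (140 − 60) × 41.2 / (72 × 2.251) = 3296.0 / 162.07 ≈ 20.3 mL/min
CrCl ≈ 20 mL/min → bracket 15–39 mL/min → every 24 hours.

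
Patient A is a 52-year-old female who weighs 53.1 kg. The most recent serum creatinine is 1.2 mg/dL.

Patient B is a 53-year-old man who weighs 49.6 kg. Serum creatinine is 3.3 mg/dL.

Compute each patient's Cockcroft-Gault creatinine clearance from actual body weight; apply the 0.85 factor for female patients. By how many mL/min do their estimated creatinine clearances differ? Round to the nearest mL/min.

28 mL/min

Patient A: CrCl = (140 − 52) × 53.1 / (72 × 1.2) × 0.85 = 4672.8 / 86.40 × 0.85 ≈ 46.0 mL/min
Patient B: CrCl = (140 − 53) × 49.6 / (72 × 3.3) = 4315.2 / 237.60 ≈ 18.2 mL/min
|46.0 − 18.2| = 27.8 mL/min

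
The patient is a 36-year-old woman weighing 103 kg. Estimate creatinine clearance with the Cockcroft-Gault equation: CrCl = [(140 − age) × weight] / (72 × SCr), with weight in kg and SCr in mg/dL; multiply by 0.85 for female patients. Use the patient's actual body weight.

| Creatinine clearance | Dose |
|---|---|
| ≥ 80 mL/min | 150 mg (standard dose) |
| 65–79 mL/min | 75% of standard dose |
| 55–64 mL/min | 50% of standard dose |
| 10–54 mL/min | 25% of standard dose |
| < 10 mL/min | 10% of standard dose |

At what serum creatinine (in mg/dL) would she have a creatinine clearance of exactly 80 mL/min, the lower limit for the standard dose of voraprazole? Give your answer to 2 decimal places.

1.58 mg/dL

Standard dose requires CrCl ≥ 80 mL/min.
Set (140 − 36) × 103 × 0.85 / (72 × SCr) = 80
SCr = (140 − 36) × 103 × 0.85 / (72 × 80) = 1.581 mg/dL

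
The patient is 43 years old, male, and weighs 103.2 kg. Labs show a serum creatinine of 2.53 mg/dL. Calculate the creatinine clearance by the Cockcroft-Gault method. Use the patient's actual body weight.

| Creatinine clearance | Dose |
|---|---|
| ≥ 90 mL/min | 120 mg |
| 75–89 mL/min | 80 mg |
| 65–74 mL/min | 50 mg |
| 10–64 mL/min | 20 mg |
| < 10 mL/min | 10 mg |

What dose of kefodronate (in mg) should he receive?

20 mg

CrCl = (140 − 43) × 103.2 / (72 × 2.53) = 10010.4 / 182.16 ≈ 55.0 mL/min
CrCl ≈ 55 mL/min → bracket 10–64 mL/min.
Dose for this bracket: 20 mg.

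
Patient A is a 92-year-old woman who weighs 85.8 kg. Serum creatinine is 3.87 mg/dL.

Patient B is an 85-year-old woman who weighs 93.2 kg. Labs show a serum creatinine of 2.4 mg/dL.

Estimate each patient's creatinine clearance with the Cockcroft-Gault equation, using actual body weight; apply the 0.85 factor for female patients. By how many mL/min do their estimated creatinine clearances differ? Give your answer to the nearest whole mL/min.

13 mL/min

Patient A: CrCl = (140 − 92) × 85.8 / (72 × 3.87) × 0.85 = 4118.4 / 278.64 × 0.85 ≈ 12.6 mL/min
Patient B: CrCl = (140 − 85) × 93.2 / (72 × 2.4) × 0.85 = 5126.0 / 172.80 × 0.85 ≈ 25.2 mL/min
|12.6 − 25.2| = 12.6 mL/min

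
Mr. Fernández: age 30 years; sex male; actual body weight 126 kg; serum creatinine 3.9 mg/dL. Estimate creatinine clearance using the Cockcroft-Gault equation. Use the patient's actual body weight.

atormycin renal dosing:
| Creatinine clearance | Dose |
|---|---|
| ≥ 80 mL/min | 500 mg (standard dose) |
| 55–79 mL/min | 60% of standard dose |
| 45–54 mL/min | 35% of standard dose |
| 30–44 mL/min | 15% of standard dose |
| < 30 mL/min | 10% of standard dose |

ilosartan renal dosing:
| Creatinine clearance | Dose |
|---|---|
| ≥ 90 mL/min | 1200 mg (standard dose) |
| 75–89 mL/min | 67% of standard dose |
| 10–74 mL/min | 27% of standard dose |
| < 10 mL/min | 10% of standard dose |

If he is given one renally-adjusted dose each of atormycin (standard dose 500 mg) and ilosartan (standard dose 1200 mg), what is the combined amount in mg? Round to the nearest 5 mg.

500 mg

CrCl = (140 − 30) × 126 / (72 × 3.9) = 13860.0 / 280.80 ≈ 49.4 mL/min
CrCl ≈ 49 mL/min.
atormycin: 45–54 mL/min → 35% of 500 mg = 175 mg.
ilosartan: 10–74 mL/min → 27% of 1200 mg = 324 mg.
Total = 175 + 324 = 499 mg.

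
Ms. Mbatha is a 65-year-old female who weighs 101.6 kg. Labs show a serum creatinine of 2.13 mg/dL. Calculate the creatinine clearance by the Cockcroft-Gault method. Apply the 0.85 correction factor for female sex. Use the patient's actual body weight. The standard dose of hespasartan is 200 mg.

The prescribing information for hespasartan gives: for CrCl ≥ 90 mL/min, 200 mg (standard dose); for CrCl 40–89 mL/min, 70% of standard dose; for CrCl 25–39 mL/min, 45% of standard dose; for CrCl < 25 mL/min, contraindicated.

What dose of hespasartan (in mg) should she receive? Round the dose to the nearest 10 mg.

CrCl = (140 − 65) × 101.6 / (72 × 2.13) × 0.85 = 7620.0 / 153.36 × 0.85 ≈ 42.2 mL/min
CrCl ≈ 42 mL/min → bracket 40–89 mL/min.
70% of 200 mg = 140 mg

140 mg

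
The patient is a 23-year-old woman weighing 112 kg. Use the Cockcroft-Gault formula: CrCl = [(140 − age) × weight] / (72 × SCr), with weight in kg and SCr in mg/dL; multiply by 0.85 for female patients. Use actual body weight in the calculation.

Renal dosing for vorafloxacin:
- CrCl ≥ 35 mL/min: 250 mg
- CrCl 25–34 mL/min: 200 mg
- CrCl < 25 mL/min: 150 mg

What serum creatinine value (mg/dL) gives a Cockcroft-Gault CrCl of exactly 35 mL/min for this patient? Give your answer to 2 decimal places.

Standard dose requires CrCl ≥ 35 mL/min.
Set (140 − 23) × 112 × 0.85 / (72 × SCr) = 35
SCr = (140 − 23) × 112 × 0.85 / (72 × 35) = 4.420 mg/dL

4.42 mg/dL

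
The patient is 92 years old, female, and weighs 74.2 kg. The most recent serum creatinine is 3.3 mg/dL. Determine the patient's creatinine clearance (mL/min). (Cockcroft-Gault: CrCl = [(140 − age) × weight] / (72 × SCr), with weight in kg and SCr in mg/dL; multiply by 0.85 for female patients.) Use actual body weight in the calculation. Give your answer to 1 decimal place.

CrCl = (140 − 92) × 74.2 / (72 × 3.3) × 0.85 = 3561.6 / 237.60 × 0.85 ≈ 12.7 mL/min

12.7 mL/min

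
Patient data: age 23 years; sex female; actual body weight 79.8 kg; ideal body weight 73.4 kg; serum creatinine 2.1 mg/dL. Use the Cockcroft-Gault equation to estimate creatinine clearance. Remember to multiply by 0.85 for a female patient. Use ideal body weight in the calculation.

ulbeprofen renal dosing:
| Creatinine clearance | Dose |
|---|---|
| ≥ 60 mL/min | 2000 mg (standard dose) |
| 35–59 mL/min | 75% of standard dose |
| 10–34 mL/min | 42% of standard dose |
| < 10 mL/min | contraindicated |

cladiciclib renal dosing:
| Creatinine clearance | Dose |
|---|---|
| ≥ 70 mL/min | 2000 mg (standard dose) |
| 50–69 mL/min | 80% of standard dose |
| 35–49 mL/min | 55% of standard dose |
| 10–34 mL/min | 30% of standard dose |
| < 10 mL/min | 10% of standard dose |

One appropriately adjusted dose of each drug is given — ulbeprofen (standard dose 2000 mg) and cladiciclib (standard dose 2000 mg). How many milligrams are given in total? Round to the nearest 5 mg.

CrCl = (140 − 23) × 73.4 / (72 × 2.1) × 0.85 = 8587.8 / 151.20 × 0.85 ≈ 48.3 mL/min
CrCl ≈ 48 mL/min.
ulbeprofen: 35–59 mL/min → 75% of 2000 mg = 1500 mg.
cladiciclib: 35–49 mL/min → 55% of 2000 mg = 1100 mg.
Total = 1500 + 1100 = 2600 mg.

2600 mg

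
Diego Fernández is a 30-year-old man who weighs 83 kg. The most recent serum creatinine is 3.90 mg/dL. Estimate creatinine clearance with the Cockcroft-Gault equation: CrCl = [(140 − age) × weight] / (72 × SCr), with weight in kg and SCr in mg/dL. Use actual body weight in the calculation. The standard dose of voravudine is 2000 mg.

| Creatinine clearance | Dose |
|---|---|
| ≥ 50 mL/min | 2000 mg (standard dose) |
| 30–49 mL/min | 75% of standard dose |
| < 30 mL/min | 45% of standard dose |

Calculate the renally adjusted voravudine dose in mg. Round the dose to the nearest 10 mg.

1500 mg

CrCl = (140 − 30) × 83 / (72 × 3.9) = 9130.0 / 280.80 ≈ 32.5 mL/min
CrCl ≈ 33 mL/min → bracket 30–49 mL/min.
75% of 2000 mg = 1500 mg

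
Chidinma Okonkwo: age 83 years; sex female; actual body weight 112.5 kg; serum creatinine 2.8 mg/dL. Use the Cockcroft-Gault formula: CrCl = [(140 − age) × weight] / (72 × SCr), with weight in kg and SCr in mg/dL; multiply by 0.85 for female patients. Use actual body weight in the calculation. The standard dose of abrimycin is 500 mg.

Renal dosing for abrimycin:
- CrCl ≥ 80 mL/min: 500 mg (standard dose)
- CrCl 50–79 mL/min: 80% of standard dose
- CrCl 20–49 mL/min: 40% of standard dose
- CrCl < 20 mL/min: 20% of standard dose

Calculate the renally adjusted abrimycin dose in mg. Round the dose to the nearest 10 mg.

CrCl = (140 − 83) × 112.5 / (72 × 2.8) × 0.85 = 6412.5 / 201.60 × 0.85 ≈ 27.0 mL/min
CrCl ≈ 27 mL/min → bracket 20–49 mL/min.
40% of 500 mg = 200 mg

200 mg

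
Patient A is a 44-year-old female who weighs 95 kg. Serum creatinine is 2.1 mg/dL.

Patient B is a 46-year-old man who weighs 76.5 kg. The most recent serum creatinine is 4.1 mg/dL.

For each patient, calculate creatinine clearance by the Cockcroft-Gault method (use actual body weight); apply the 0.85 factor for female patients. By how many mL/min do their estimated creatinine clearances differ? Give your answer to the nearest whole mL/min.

27 mL/min

Patient A: CrCl = (140 − 44) × 95 / (72 × 2.1) × 0.85 = 9120.0 / 151.20 × 0.85 ≈ 51.3 mL/min
Patient B: CrCl = (140 − 46) × 76.5 / (72 × 4.1) = 7191.0 / 295.20 ≈ 24.4 mL/min
|51.3 − 24.4| = 26.9 mL/min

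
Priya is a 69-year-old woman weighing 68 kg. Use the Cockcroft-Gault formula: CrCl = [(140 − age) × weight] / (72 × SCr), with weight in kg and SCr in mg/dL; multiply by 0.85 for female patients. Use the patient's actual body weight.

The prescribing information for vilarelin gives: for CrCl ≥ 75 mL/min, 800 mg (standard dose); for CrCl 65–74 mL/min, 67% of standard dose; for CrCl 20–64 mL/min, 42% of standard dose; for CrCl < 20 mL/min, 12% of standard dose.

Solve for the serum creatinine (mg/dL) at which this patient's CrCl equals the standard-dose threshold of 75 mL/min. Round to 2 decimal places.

Standard dose requires CrCl ≥ 75 mL/min.
Set (140 − 69) × 68 × 0.85 / (72 × SCr) = 75
SCr = (140 − 69) × 68 × 0.85 / (72 × 75) = 0.760 mg/dL

0.76 mg/dL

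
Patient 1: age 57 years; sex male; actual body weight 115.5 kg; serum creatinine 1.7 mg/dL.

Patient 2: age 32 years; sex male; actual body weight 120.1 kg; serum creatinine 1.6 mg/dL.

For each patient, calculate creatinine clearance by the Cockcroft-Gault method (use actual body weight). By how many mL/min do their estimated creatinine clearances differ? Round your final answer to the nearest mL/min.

34 mL/min

Patient 1: CrCl = (140 − 57) × 115.5 / (72 × 1.7) = 9586.5 / 122.40 ≈ 78.3 mL/min
Patient 2: CrCl = (140 − 32) × 120.1 / (72 × 1.6) = 12970.8 / 115.20 ≈ 112.6 mL/min
|78.3 − 112.6| = 34.3 mL/min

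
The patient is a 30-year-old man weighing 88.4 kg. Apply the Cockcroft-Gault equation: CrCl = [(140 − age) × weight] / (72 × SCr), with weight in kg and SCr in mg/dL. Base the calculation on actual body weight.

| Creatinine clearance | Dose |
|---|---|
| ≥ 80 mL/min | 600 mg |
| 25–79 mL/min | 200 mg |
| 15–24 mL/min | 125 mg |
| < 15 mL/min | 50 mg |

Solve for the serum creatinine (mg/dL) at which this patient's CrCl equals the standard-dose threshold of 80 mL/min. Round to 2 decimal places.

Standard dose requires CrCl ≥ 80 mL/min.
Set (140 − 30) × 88.4 / (72 × SCr) = 80
SCr = (140 − 30) × 88.4 / (72 × 80) = 1.688 mg/dL

1.69 mg/dL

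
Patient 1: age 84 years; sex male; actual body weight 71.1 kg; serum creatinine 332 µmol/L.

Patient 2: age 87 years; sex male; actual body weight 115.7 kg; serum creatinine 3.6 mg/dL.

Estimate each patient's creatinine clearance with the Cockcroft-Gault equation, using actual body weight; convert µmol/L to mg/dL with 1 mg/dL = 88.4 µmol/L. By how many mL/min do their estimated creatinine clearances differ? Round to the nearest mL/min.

Patient 1: SCr = 332 / 88.4 = 3.756 mg/dL
Patient 1: CrCl = (140 − 84) × 71.1 / (72 × 3.756) = 3981.6 / 270.43 ≈ 14.7 mL/min
Patient 2: CrCl = (140 − 87) × 115.7 / (72 × 3.6) = 6132.1 / 259.20 ≈ 23.7 mL/min
|14.7 − 23.7| = 9.0 mL/min

9 mL/min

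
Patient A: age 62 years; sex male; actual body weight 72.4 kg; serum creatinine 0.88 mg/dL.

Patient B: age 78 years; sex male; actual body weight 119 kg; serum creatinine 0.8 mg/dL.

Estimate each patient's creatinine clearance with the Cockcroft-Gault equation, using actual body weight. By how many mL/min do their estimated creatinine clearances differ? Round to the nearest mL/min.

Patient A: CrCl = (140 − 62) × 72.4 / (72 × 0.88) = 5647.2 / 63.36 ≈ 89.1 mL/min
Patient B: CrCl = (140 − 78) × 119 / (72 × 0.8) = 7378.0 / 57.60 ≈ 128.1 mL/min
|89.1 − 128.1| = 39.0 mL/min

39 mL/min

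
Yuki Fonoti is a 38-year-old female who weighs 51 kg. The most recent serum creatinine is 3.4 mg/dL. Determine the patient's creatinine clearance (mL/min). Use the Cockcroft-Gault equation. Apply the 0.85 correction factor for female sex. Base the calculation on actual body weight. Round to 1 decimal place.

CrCl = (140 − 38) × 51 / (72 × 3.4) × 0.85 = 5202.0 / 244.80 × 0.85 ≈ 18.1 mL/min

18.1 mL/min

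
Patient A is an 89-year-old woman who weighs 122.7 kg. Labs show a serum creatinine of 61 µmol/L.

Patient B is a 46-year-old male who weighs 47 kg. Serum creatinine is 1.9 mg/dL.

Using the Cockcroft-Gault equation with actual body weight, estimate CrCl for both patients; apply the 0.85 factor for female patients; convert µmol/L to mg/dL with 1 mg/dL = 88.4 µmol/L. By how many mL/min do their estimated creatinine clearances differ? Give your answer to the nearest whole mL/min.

75 mL/min

Patient A: SCr = 61 / 88.4 = 0.69 mg/dL
Patient A: CrCl = (140 − 89) × 122.7 / (72 × 0.69) × 0.85 = 6257.7 / 49.68 × 0.85 ≈ 107.1 mL/min
Patient B: CrCl = (140 − 46) × 47 / (72 × 1.9) = 4418.0 / 136.80 ≈ 32.3 mL/min
|107.1 − 32.3| = 74.8 mL/min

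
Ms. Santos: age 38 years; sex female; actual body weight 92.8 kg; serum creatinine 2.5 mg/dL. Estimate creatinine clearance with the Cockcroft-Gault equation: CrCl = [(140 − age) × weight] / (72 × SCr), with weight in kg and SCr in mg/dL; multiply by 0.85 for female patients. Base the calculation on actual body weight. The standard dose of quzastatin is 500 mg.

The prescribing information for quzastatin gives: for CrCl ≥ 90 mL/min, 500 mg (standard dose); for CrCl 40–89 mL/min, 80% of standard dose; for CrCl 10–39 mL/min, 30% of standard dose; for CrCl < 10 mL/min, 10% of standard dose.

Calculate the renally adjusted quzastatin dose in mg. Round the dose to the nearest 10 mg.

400 mg

CrCl = (140 − 38) × 92.8 / (72 × 2.5) × 0.85 = 9465.6 / 180.00 × 0.85 ≈ 44.7 mL/min
CrCl ≈ 45 mL/min → bracket 40–89 mL/min.
80% of 500 mg = 400 mg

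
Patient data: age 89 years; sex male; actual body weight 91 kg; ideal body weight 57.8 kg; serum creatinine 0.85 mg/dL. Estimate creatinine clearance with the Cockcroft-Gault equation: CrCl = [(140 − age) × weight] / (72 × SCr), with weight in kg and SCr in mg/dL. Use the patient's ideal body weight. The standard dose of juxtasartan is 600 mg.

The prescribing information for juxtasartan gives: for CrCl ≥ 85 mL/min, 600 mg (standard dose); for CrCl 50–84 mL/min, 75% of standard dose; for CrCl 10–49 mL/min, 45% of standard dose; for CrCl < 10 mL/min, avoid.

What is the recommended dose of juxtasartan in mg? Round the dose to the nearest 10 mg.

CrCl = (140 − 89) × 57.8 / (72 × 0.85) = 2947.8 / 61.20 ≈ 48.2 mL/min
CrCl ≈ 48 mL/min → bracket 10–49 mL/min.
45% of 600 mg = 270 mg

270 mg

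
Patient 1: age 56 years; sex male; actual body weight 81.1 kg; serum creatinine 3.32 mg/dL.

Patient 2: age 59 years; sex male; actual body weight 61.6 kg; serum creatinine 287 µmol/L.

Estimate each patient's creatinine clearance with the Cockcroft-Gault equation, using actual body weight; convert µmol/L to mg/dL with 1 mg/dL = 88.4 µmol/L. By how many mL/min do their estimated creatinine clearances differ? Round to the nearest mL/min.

Patient 1: CrCl = (140 − 56) × 81.1 / (72 × 3.32) = 6812.4 / 239.04 ≈ 28.5 mL/min
Patient 2: SCr = 287 / 88.4 = 3.247 mg/dL
Patient 2: CrCl = (140 − 59) × 61.6 / (72 × 3.247) = 4989.6 / 233.78 ≈ 21.3 mL/min
|28.5 − 21.3| = 7.2 mL/min

7 mL/min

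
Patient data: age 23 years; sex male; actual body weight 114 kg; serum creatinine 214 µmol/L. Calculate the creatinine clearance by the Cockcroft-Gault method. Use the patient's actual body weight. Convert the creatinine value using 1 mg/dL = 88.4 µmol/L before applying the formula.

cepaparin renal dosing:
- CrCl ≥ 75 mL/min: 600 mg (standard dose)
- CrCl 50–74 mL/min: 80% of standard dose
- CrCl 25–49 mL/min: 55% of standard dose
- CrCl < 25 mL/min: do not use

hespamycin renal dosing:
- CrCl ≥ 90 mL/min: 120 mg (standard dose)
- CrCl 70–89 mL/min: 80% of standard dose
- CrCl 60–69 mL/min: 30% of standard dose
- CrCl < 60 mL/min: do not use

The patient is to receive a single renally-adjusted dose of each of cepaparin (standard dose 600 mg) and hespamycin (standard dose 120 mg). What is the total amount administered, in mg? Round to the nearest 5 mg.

SCr = 214 / 88.4 = 2.421 mg/dL
CrCl = (140 − 23) × 114 / (72 × 2.421) = 13338.0 / 174.31 ≈ 76.5 mL/min
CrCl ≈ 77 mL/min.
cepaparin: ≥ 75 mL/min → 100% of 600 mg = 600 mg.
hespamycin: 70–89 mL/min → 80% of 120 mg = 96 mg.
Total = 600 + 96 = 696 mg.

695 mg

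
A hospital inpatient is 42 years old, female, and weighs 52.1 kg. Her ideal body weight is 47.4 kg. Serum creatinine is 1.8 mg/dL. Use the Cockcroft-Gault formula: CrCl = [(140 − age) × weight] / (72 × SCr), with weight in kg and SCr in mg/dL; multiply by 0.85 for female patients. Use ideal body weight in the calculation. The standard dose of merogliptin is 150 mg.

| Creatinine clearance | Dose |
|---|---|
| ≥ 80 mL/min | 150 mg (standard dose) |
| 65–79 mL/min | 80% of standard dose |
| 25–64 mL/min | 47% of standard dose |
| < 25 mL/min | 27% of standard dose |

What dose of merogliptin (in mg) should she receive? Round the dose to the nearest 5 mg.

70 mg

CrCl = (140 − 42) × 47.4 / (72 × 1.8) × 0.85 = 4645.2 / 129.60 × 0.85 ≈ 30.5 mL/min
CrCl ≈ 30 mL/min → bracket 25–64 mL/min.
47% of 150 mg = 70.5 mg → 70 mg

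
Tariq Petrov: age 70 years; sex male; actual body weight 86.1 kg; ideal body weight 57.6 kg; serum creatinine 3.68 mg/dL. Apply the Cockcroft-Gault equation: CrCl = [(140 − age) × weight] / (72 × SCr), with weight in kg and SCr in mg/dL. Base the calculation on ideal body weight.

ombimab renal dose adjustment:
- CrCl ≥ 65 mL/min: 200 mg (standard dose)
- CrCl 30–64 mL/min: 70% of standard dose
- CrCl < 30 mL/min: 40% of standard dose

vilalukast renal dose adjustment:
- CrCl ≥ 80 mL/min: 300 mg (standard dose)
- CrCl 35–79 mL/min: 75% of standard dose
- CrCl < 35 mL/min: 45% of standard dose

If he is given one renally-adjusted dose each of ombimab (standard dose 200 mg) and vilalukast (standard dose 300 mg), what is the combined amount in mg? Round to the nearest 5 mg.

CrCl = (140 − 70) × 57.6 / (72 × 3.68) = 4032.0 / 264.96 ≈ 15.2 mL/min
CrCl ≈ 15 mL/min.
ombimab: < 30 mL/min → 40% of 200 mg = 80 mg.
vilalukast: < 35 mL/min → 45% of 300 mg = 135 mg.
Total = 80 + 135 = 215 mg.

215 mg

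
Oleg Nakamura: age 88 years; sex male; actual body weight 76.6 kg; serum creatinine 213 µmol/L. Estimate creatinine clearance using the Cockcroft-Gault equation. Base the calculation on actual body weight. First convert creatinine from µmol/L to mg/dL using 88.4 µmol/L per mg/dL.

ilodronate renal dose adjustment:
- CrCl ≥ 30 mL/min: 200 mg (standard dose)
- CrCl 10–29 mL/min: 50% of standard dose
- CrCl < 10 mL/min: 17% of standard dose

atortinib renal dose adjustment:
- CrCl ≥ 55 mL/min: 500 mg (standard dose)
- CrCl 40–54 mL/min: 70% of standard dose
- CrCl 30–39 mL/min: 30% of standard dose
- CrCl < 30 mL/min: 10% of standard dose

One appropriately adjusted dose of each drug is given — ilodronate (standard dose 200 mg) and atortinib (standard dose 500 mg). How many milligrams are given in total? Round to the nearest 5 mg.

150 mg

SCr = 213 / 88.4 = 2.41 mg/dL
CrCl = (140 − 88) × 76.6 / (72 × 2.41) = 3983.2 / 173.52 ≈ 23.0 mL/min
CrCl ≈ 23 mL/min.
ilodronate: 10–29 mL/min → 50% of 200 mg = 100 mg.
atortinib: < 30 mL/min → 10% of 500 mg = 50 mg.
Total = 100 + 50 = 150 mg.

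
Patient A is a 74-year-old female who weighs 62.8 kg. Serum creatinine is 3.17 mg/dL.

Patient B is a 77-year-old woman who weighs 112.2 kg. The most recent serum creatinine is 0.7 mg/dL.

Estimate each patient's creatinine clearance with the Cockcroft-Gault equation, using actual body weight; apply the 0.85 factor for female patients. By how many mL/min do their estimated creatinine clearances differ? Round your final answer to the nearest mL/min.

104 mL/min

Patient A: CrCl = (140 − 74) × 62.8 / (72 × 3.17) × 0.85 = 4144.8 / 228.24 × 0.85 ≈ 15.4 mL/min
Patient B: CrCl = (140 − 77) × 112.2 / (72 × 0.7) × 0.85 = 7068.6 / 50.40 × 0.85 ≈ 119.2 mL/min
|15.4 − 119.2| = 103.8 mL/min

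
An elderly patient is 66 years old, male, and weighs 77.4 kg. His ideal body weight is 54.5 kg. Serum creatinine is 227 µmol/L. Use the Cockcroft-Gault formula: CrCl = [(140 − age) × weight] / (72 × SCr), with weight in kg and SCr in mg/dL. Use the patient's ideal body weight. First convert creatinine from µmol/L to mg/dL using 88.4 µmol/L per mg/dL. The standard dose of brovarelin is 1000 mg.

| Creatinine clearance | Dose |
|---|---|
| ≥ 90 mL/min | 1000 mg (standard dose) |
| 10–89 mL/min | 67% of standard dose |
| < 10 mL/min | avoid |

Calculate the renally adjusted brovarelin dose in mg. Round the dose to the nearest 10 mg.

670 mg

SCr = 227 / 88.4 = 2.568 mg/dL
CrCl = (140 − 66) × 54.5 / (72 × 2.568) = 4033.0 / 184.90 ≈ 21.8 mL/min
CrCl ≈ 22 mL/min → bracket 10–89 mL/min.
67% of 1000 mg = 670 mg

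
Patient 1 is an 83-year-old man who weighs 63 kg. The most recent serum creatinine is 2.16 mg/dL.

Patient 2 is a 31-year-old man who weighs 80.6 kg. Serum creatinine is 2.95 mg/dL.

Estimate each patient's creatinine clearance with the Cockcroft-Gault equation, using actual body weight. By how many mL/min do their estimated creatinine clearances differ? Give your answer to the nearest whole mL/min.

Patient 1: CrCl = (140 − 83) × 63 / (72 × 2.16) = 3591.0 / 155.52 ≈ 23.1 mL/min
Patient 2: CrCl = (140 − 31) × 80.6 / (72 × 2.95) = 8785.4 / 212.40 ≈ 41.4 mL/min
|23.1 − 41.4| = 18.3 mL/min

18 mL/min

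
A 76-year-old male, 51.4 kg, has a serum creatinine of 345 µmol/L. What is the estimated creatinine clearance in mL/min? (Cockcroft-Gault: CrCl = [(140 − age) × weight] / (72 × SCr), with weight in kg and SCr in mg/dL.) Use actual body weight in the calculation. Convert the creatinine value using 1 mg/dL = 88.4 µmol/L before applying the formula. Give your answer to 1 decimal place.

SCr = 345 / 88.4 = 3.903 mg/dL
CrCl = (140 − 76) × 51.4 / (72 × 3.903) = 3289.6 / 281.02 ≈ 11.7 mL/min

11.7 mL/min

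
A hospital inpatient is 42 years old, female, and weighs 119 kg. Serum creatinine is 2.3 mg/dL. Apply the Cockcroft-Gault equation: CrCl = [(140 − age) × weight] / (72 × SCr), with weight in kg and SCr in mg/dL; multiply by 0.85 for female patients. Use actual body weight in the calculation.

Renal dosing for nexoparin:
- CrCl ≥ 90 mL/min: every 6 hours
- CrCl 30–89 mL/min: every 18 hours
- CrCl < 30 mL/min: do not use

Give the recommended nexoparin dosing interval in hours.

CrCl = (140 − 42) × 119 / (72 × 2.3) × 0.85 = 11662.0 / 165.60 × 0.85 ≈ 59.9 mL/min
CrCl ≈ 60 mL/min → bracket 30–89 mL/min → every 18 hours.

every 18 hours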